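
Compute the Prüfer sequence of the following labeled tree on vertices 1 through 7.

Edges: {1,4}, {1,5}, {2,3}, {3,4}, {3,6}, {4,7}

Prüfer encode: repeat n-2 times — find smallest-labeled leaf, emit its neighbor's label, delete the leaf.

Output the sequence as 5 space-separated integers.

Answer: 3 1 4 3 4

Derivation:
Step 1: leaves = {2,5,6,7}. Remove smallest leaf 2, emit neighbor 3.
Step 2: leaves = {5,6,7}. Remove smallest leaf 5, emit neighbor 1.
Step 3: leaves = {1,6,7}. Remove smallest leaf 1, emit neighbor 4.
Step 4: leaves = {6,7}. Remove smallest leaf 6, emit neighbor 3.
Step 5: leaves = {3,7}. Remove smallest leaf 3, emit neighbor 4.
Done: 2 vertices remain (4, 7). Sequence = [3 1 4 3 4]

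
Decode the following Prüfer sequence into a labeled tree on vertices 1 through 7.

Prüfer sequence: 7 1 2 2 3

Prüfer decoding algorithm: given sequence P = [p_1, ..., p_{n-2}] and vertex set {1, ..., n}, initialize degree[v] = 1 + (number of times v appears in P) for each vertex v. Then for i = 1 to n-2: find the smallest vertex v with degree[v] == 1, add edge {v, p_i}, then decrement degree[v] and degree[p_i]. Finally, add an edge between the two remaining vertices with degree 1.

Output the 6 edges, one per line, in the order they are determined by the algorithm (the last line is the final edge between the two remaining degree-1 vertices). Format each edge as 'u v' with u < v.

Answer: 4 7
1 5
1 2
2 6
2 3
3 7

Derivation:
Initial degrees: {1:2, 2:3, 3:2, 4:1, 5:1, 6:1, 7:2}
Step 1: smallest deg-1 vertex = 4, p_1 = 7. Add edge {4,7}. Now deg[4]=0, deg[7]=1.
Step 2: smallest deg-1 vertex = 5, p_2 = 1. Add edge {1,5}. Now deg[5]=0, deg[1]=1.
Step 3: smallest deg-1 vertex = 1, p_3 = 2. Add edge {1,2}. Now deg[1]=0, deg[2]=2.
Step 4: smallest deg-1 vertex = 6, p_4 = 2. Add edge {2,6}. Now deg[6]=0, deg[2]=1.
Step 5: smallest deg-1 vertex = 2, p_5 = 3. Add edge {2,3}. Now deg[2]=0, deg[3]=1.
Final: two remaining deg-1 vertices are 3, 7. Add edge {3,7}.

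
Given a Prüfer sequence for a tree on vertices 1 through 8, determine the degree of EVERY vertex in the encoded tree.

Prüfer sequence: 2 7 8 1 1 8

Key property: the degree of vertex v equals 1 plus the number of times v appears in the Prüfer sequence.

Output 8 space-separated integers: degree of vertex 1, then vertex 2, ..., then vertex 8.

p_1 = 2: count[2] becomes 1
p_2 = 7: count[7] becomes 1
p_3 = 8: count[8] becomes 1
p_4 = 1: count[1] becomes 1
p_5 = 1: count[1] becomes 2
p_6 = 8: count[8] becomes 2
Degrees (1 + count): deg[1]=1+2=3, deg[2]=1+1=2, deg[3]=1+0=1, deg[4]=1+0=1, deg[5]=1+0=1, deg[6]=1+0=1, deg[7]=1+1=2, deg[8]=1+2=3

Answer: 3 2 1 1 1 1 2 3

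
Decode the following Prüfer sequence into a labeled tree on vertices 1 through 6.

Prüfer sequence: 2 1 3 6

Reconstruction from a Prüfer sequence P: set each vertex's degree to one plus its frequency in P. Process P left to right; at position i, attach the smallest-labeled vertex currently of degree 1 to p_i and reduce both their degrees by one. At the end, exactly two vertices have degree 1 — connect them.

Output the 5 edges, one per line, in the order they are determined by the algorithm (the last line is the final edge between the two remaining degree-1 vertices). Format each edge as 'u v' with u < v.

Answer: 2 4
1 2
1 3
3 6
5 6

Derivation:
Initial degrees: {1:2, 2:2, 3:2, 4:1, 5:1, 6:2}
Step 1: smallest deg-1 vertex = 4, p_1 = 2. Add edge {2,4}. Now deg[4]=0, deg[2]=1.
Step 2: smallest deg-1 vertex = 2, p_2 = 1. Add edge {1,2}. Now deg[2]=0, deg[1]=1.
Step 3: smallest deg-1 vertex = 1, p_3 = 3. Add edge {1,3}. Now deg[1]=0, deg[3]=1.
Step 4: smallest deg-1 vertex = 3, p_4 = 6. Add edge {3,6}. Now deg[3]=0, deg[6]=1.
Final: two remaining deg-1 vertices are 5, 6. Add edge {5,6}.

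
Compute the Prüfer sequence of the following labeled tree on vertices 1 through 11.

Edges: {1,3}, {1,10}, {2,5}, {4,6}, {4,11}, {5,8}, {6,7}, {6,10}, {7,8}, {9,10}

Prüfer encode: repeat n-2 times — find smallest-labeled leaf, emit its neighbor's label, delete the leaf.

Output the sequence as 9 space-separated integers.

Step 1: leaves = {2,3,9,11}. Remove smallest leaf 2, emit neighbor 5.
Step 2: leaves = {3,5,9,11}. Remove smallest leaf 3, emit neighbor 1.
Step 3: leaves = {1,5,9,11}. Remove smallest leaf 1, emit neighbor 10.
Step 4: leaves = {5,9,11}. Remove smallest leaf 5, emit neighbor 8.
Step 5: leaves = {8,9,11}. Remove smallest leaf 8, emit neighbor 7.
Step 6: leaves = {7,9,11}. Remove smallest leaf 7, emit neighbor 6.
Step 7: leaves = {9,11}. Remove smallest leaf 9, emit neighbor 10.
Step 8: leaves = {10,11}. Remove smallest leaf 10, emit neighbor 6.
Step 9: leaves = {6,11}. Remove smallest leaf 6, emit neighbor 4.
Done: 2 vertices remain (4, 11). Sequence = [5 1 10 8 7 6 10 6 4]

Answer: 5 1 10 8 7 6 10 6 4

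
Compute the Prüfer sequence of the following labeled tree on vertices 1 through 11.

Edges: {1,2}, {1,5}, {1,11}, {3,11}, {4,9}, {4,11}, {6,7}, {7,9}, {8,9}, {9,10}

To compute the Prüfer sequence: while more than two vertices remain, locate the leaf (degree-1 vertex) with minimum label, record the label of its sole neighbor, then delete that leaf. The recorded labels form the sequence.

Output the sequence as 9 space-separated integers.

Answer: 1 11 1 11 7 9 9 9 4

Derivation:
Step 1: leaves = {2,3,5,6,8,10}. Remove smallest leaf 2, emit neighbor 1.
Step 2: leaves = {3,5,6,8,10}. Remove smallest leaf 3, emit neighbor 11.
Step 3: leaves = {5,6,8,10}. Remove smallest leaf 5, emit neighbor 1.
Step 4: leaves = {1,6,8,10}. Remove smallest leaf 1, emit neighbor 11.
Step 5: leaves = {6,8,10,11}. Remove smallest leaf 6, emit neighbor 7.
Step 6: leaves = {7,8,10,11}. Remove smallest leaf 7, emit neighbor 9.
Step 7: leaves = {8,10,11}. Remove smallest leaf 8, emit neighbor 9.
Step 8: leaves = {10,11}. Remove smallest leaf 10, emit neighbor 9.
Step 9: leaves = {9,11}. Remove smallest leaf 9, emit neighbor 4.
Done: 2 vertices remain (4, 11). Sequence = [1 11 1 11 7 9 9 9 4]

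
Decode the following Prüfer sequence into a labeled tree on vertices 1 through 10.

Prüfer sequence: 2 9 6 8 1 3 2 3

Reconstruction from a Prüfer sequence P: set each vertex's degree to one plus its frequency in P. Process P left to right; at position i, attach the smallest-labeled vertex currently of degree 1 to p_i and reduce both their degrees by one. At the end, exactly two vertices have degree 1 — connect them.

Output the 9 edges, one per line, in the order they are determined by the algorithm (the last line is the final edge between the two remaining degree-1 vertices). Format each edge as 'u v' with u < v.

Answer: 2 4
5 9
6 7
6 8
1 8
1 3
2 9
2 3
3 10

Derivation:
Initial degrees: {1:2, 2:3, 3:3, 4:1, 5:1, 6:2, 7:1, 8:2, 9:2, 10:1}
Step 1: smallest deg-1 vertex = 4, p_1 = 2. Add edge {2,4}. Now deg[4]=0, deg[2]=2.
Step 2: smallest deg-1 vertex = 5, p_2 = 9. Add edge {5,9}. Now deg[5]=0, deg[9]=1.
Step 3: smallest deg-1 vertex = 7, p_3 = 6. Add edge {6,7}. Now deg[7]=0, deg[6]=1.
Step 4: smallest deg-1 vertex = 6, p_4 = 8. Add edge {6,8}. Now deg[6]=0, deg[8]=1.
Step 5: smallest deg-1 vertex = 8, p_5 = 1. Add edge {1,8}. Now deg[8]=0, deg[1]=1.
Step 6: smallest deg-1 vertex = 1, p_6 = 3. Add edge {1,3}. Now deg[1]=0, deg[3]=2.
Step 7: smallest deg-1 vertex = 9, p_7 = 2. Add edge {2,9}. Now deg[9]=0, deg[2]=1.
Step 8: smallest deg-1 vertex = 2, p_8 = 3. Add edge {2,3}. Now deg[2]=0, deg[3]=1.
Final: two remaining deg-1 vertices are 3, 10. Add edge {3,10}.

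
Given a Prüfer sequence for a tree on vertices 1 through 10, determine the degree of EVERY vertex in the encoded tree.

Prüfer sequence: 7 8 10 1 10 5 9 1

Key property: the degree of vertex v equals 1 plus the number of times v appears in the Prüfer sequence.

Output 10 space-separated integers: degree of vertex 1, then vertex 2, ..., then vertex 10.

Answer: 3 1 1 1 2 1 2 2 2 3

Derivation:
p_1 = 7: count[7] becomes 1
p_2 = 8: count[8] becomes 1
p_3 = 10: count[10] becomes 1
p_4 = 1: count[1] becomes 1
p_5 = 10: count[10] becomes 2
p_6 = 5: count[5] becomes 1
p_7 = 9: count[9] becomes 1
p_8 = 1: count[1] becomes 2
Degrees (1 + count): deg[1]=1+2=3, deg[2]=1+0=1, deg[3]=1+0=1, deg[4]=1+0=1, deg[5]=1+1=2, deg[6]=1+0=1, deg[7]=1+1=2, deg[8]=1+1=2, deg[9]=1+1=2, deg[10]=1+2=3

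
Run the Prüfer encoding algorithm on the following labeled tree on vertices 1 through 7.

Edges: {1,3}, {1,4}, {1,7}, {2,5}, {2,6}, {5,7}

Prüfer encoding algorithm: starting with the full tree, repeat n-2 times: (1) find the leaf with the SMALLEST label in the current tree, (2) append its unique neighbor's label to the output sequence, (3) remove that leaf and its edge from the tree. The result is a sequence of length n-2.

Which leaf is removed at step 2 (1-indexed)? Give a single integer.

Answer: 4

Derivation:
Step 1: current leaves = {3,4,6}. Remove leaf 3 (neighbor: 1).
Step 2: current leaves = {4,6}. Remove leaf 4 (neighbor: 1).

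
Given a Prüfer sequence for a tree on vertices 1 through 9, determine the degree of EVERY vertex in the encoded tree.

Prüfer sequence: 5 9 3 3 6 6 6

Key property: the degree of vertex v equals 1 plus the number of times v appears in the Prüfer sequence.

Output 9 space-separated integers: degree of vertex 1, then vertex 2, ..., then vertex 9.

p_1 = 5: count[5] becomes 1
p_2 = 9: count[9] becomes 1
p_3 = 3: count[3] becomes 1
p_4 = 3: count[3] becomes 2
p_5 = 6: count[6] becomes 1
p_6 = 6: count[6] becomes 2
p_7 = 6: count[6] becomes 3
Degrees (1 + count): deg[1]=1+0=1, deg[2]=1+0=1, deg[3]=1+2=3, deg[4]=1+0=1, deg[5]=1+1=2, deg[6]=1+3=4, deg[7]=1+0=1, deg[8]=1+0=1, deg[9]=1+1=2

Answer: 1 1 3 1 2 4 1 1 2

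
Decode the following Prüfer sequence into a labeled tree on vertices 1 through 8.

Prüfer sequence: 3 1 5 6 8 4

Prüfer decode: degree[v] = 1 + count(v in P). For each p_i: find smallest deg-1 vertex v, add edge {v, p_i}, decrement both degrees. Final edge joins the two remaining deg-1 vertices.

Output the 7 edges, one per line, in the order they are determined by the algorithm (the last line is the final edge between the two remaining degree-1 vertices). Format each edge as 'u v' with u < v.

Initial degrees: {1:2, 2:1, 3:2, 4:2, 5:2, 6:2, 7:1, 8:2}
Step 1: smallest deg-1 vertex = 2, p_1 = 3. Add edge {2,3}. Now deg[2]=0, deg[3]=1.
Step 2: smallest deg-1 vertex = 3, p_2 = 1. Add edge {1,3}. Now deg[3]=0, deg[1]=1.
Step 3: smallest deg-1 vertex = 1, p_3 = 5. Add edge {1,5}. Now deg[1]=0, deg[5]=1.
Step 4: smallest deg-1 vertex = 5, p_4 = 6. Add edge {5,6}. Now deg[5]=0, deg[6]=1.
Step 5: smallest deg-1 vertex = 6, p_5 = 8. Add edge {6,8}. Now deg[6]=0, deg[8]=1.
Step 6: smallest deg-1 vertex = 7, p_6 = 4. Add edge {4,7}. Now deg[7]=0, deg[4]=1.
Final: two remaining deg-1 vertices are 4, 8. Add edge {4,8}.

Answer: 2 3
1 3
1 5
5 6
6 8
4 7
4 8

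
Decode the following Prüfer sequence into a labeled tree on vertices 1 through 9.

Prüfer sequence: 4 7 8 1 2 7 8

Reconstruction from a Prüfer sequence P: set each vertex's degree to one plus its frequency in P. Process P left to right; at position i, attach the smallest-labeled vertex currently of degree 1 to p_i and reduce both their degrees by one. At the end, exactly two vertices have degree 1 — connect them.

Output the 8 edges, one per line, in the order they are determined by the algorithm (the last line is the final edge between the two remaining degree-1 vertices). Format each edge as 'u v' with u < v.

Initial degrees: {1:2, 2:2, 3:1, 4:2, 5:1, 6:1, 7:3, 8:3, 9:1}
Step 1: smallest deg-1 vertex = 3, p_1 = 4. Add edge {3,4}. Now deg[3]=0, deg[4]=1.
Step 2: smallest deg-1 vertex = 4, p_2 = 7. Add edge {4,7}. Now deg[4]=0, deg[7]=2.
Step 3: smallest deg-1 vertex = 5, p_3 = 8. Add edge {5,8}. Now deg[5]=0, deg[8]=2.
Step 4: smallest deg-1 vertex = 6, p_4 = 1. Add edge {1,6}. Now deg[6]=0, deg[1]=1.
Step 5: smallest deg-1 vertex = 1, p_5 = 2. Add edge {1,2}. Now deg[1]=0, deg[2]=1.
Step 6: smallest deg-1 vertex = 2, p_6 = 7. Add edge {2,7}. Now deg[2]=0, deg[7]=1.
Step 7: smallest deg-1 vertex = 7, p_7 = 8. Add edge {7,8}. Now deg[7]=0, deg[8]=1.
Final: two remaining deg-1 vertices are 8, 9. Add edge {8,9}.

Answer: 3 4
4 7
5 8
1 6
1 2
2 7
7 8
8 9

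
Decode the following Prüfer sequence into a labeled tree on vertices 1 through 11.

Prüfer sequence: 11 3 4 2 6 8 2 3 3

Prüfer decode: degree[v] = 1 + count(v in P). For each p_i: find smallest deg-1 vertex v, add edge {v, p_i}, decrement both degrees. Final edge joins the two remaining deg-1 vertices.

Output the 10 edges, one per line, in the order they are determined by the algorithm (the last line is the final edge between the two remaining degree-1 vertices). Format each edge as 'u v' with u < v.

Answer: 1 11
3 5
4 7
2 4
6 9
6 8
2 8
2 3
3 10
3 11

Derivation:
Initial degrees: {1:1, 2:3, 3:4, 4:2, 5:1, 6:2, 7:1, 8:2, 9:1, 10:1, 11:2}
Step 1: smallest deg-1 vertex = 1, p_1 = 11. Add edge {1,11}. Now deg[1]=0, deg[11]=1.
Step 2: smallest deg-1 vertex = 5, p_2 = 3. Add edge {3,5}. Now deg[5]=0, deg[3]=3.
Step 3: smallest deg-1 vertex = 7, p_3 = 4. Add edge {4,7}. Now deg[7]=0, deg[4]=1.
Step 4: smallest deg-1 vertex = 4, p_4 = 2. Add edge {2,4}. Now deg[4]=0, deg[2]=2.
Step 5: smallest deg-1 vertex = 9, p_5 = 6. Add edge {6,9}. Now deg[9]=0, deg[6]=1.
Step 6: smallest deg-1 vertex = 6, p_6 = 8. Add edge {6,8}. Now deg[6]=0, deg[8]=1.
Step 7: smallest deg-1 vertex = 8, p_7 = 2. Add edge {2,8}. Now deg[8]=0, deg[2]=1.
Step 8: smallest deg-1 vertex = 2, p_8 = 3. Add edge {2,3}. Now deg[2]=0, deg[3]=2.
Step 9: smallest deg-1 vertex = 10, p_9 = 3. Add edge {3,10}. Now deg[10]=0, deg[3]=1.
Final: two remaining deg-1 vertices are 3, 11. Add edge {3,11}.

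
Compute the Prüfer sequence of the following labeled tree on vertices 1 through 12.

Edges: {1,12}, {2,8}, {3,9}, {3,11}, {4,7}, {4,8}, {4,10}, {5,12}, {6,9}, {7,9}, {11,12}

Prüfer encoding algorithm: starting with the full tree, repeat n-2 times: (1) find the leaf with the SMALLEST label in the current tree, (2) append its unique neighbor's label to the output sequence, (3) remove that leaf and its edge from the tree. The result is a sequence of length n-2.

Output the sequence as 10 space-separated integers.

Answer: 12 8 12 9 4 4 7 9 3 11

Derivation:
Step 1: leaves = {1,2,5,6,10}. Remove smallest leaf 1, emit neighbor 12.
Step 2: leaves = {2,5,6,10}. Remove smallest leaf 2, emit neighbor 8.
Step 3: leaves = {5,6,8,10}. Remove smallest leaf 5, emit neighbor 12.
Step 4: leaves = {6,8,10,12}. Remove smallest leaf 6, emit neighbor 9.
Step 5: leaves = {8,10,12}. Remove smallest leaf 8, emit neighbor 4.
Step 6: leaves = {10,12}. Remove smallest leaf 10, emit neighbor 4.
Step 7: leaves = {4,12}. Remove smallest leaf 4, emit neighbor 7.
Step 8: leaves = {7,12}. Remove smallest leaf 7, emit neighbor 9.
Step 9: leaves = {9,12}. Remove smallest leaf 9, emit neighbor 3.
Step 10: leaves = {3,12}. Remove smallest leaf 3, emit neighbor 11.
Done: 2 vertices remain (11, 12). Sequence = [12 8 12 9 4 4 7 9 3 11]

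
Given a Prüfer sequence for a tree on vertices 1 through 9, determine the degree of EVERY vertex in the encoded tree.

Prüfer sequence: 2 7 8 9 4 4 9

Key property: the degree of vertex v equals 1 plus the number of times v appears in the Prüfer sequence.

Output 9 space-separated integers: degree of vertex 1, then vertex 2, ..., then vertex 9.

p_1 = 2: count[2] becomes 1
p_2 = 7: count[7] becomes 1
p_3 = 8: count[8] becomes 1
p_4 = 9: count[9] becomes 1
p_5 = 4: count[4] becomes 1
p_6 = 4: count[4] becomes 2
p_7 = 9: count[9] becomes 2
Degrees (1 + count): deg[1]=1+0=1, deg[2]=1+1=2, deg[3]=1+0=1, deg[4]=1+2=3, deg[5]=1+0=1, deg[6]=1+0=1, deg[7]=1+1=2, deg[8]=1+1=2, deg[9]=1+2=3

Answer: 1 2 1 3 1 1 2 2 3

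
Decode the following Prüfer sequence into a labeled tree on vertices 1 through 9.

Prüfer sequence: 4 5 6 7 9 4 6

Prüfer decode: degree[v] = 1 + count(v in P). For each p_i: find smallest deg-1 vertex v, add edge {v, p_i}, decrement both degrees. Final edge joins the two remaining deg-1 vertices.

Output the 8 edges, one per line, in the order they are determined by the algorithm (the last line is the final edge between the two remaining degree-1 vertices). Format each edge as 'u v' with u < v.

Initial degrees: {1:1, 2:1, 3:1, 4:3, 5:2, 6:3, 7:2, 8:1, 9:2}
Step 1: smallest deg-1 vertex = 1, p_1 = 4. Add edge {1,4}. Now deg[1]=0, deg[4]=2.
Step 2: smallest deg-1 vertex = 2, p_2 = 5. Add edge {2,5}. Now deg[2]=0, deg[5]=1.
Step 3: smallest deg-1 vertex = 3, p_3 = 6. Add edge {3,6}. Now deg[3]=0, deg[6]=2.
Step 4: smallest deg-1 vertex = 5, p_4 = 7. Add edge {5,7}. Now deg[5]=0, deg[7]=1.
Step 5: smallest deg-1 vertex = 7, p_5 = 9. Add edge {7,9}. Now deg[7]=0, deg[9]=1.
Step 6: smallest deg-1 vertex = 8, p_6 = 4. Add edge {4,8}. Now deg[8]=0, deg[4]=1.
Step 7: smallest deg-1 vertex = 4, p_7 = 6. Add edge {4,6}. Now deg[4]=0, deg[6]=1.
Final: two remaining deg-1 vertices are 6, 9. Add edge {6,9}.

Answer: 1 4
2 5
3 6
5 7
7 9
4 8
4 6
6 9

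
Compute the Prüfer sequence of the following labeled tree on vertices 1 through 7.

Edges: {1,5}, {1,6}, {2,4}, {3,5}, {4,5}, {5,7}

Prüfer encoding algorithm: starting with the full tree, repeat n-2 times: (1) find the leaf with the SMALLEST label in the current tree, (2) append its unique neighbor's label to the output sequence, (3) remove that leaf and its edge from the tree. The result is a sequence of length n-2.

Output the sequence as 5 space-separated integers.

Step 1: leaves = {2,3,6,7}. Remove smallest leaf 2, emit neighbor 4.
Step 2: leaves = {3,4,6,7}. Remove smallest leaf 3, emit neighbor 5.
Step 3: leaves = {4,6,7}. Remove smallest leaf 4, emit neighbor 5.
Step 4: leaves = {6,7}. Remove smallest leaf 6, emit neighbor 1.
Step 5: leaves = {1,7}. Remove smallest leaf 1, emit neighbor 5.
Done: 2 vertices remain (5, 7). Sequence = [4 5 5 1 5]

Answer: 4 5 5 1 5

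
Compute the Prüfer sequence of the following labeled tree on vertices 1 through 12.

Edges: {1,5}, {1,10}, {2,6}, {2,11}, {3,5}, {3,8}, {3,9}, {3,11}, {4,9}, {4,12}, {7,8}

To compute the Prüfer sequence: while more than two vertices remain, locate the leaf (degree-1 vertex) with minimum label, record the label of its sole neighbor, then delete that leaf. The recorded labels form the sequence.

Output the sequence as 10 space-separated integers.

Answer: 2 11 8 3 1 5 3 3 9 4

Derivation:
Step 1: leaves = {6,7,10,12}. Remove smallest leaf 6, emit neighbor 2.
Step 2: leaves = {2,7,10,12}. Remove smallest leaf 2, emit neighbor 11.
Step 3: leaves = {7,10,11,12}. Remove smallest leaf 7, emit neighbor 8.
Step 4: leaves = {8,10,11,12}. Remove smallest leaf 8, emit neighbor 3.
Step 5: leaves = {10,11,12}. Remove smallest leaf 10, emit neighbor 1.
Step 6: leaves = {1,11,12}. Remove smallest leaf 1, emit neighbor 5.
Step 7: leaves = {5,11,12}. Remove smallest leaf 5, emit neighbor 3.
Step 8: leaves = {11,12}. Remove smallest leaf 11, emit neighbor 3.
Step 9: leaves = {3,12}. Remove smallest leaf 3, emit neighbor 9.
Step 10: leaves = {9,12}. Remove smallest leaf 9, emit neighbor 4.
Done: 2 vertices remain (4, 12). Sequence = [2 11 8 3 1 5 3 3 9 4]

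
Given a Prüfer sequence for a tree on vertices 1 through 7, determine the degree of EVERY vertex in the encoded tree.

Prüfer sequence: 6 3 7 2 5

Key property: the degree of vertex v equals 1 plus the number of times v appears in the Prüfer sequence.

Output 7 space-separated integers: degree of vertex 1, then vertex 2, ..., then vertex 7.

Answer: 1 2 2 1 2 2 2

Derivation:
p_1 = 6: count[6] becomes 1
p_2 = 3: count[3] becomes 1
p_3 = 7: count[7] becomes 1
p_4 = 2: count[2] becomes 1
p_5 = 5: count[5] becomes 1
Degrees (1 + count): deg[1]=1+0=1, deg[2]=1+1=2, deg[3]=1+1=2, deg[4]=1+0=1, deg[5]=1+1=2, deg[6]=1+1=2, deg[7]=1+1=2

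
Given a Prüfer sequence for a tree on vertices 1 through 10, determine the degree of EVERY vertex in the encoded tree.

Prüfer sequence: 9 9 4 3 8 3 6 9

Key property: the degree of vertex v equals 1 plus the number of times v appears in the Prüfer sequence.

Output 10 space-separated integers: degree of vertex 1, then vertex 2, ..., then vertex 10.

p_1 = 9: count[9] becomes 1
p_2 = 9: count[9] becomes 2
p_3 = 4: count[4] becomes 1
p_4 = 3: count[3] becomes 1
p_5 = 8: count[8] becomes 1
p_6 = 3: count[3] becomes 2
p_7 = 6: count[6] becomes 1
p_8 = 9: count[9] becomes 3
Degrees (1 + count): deg[1]=1+0=1, deg[2]=1+0=1, deg[3]=1+2=3, deg[4]=1+1=2, deg[5]=1+0=1, deg[6]=1+1=2, deg[7]=1+0=1, deg[8]=1+1=2, deg[9]=1+3=4, deg[10]=1+0=1

Answer: 1 1 3 2 1 2 1 2 4 1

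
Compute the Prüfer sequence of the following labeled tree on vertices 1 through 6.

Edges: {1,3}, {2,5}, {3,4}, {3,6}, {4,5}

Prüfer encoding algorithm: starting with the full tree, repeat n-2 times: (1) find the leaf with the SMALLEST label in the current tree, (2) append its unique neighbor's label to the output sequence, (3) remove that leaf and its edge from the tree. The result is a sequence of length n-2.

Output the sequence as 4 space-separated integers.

Step 1: leaves = {1,2,6}. Remove smallest leaf 1, emit neighbor 3.
Step 2: leaves = {2,6}. Remove smallest leaf 2, emit neighbor 5.
Step 3: leaves = {5,6}. Remove smallest leaf 5, emit neighbor 4.
Step 4: leaves = {4,6}. Remove smallest leaf 4, emit neighbor 3.
Done: 2 vertices remain (3, 6). Sequence = [3 5 4 3]

Answer: 3 5 4 3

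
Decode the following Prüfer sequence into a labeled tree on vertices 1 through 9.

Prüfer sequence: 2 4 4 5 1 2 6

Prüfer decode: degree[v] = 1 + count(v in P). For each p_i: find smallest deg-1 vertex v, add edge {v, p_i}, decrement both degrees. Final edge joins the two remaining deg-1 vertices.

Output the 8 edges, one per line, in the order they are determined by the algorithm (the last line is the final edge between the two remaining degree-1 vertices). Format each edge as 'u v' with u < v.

Answer: 2 3
4 7
4 8
4 5
1 5
1 2
2 6
6 9

Derivation:
Initial degrees: {1:2, 2:3, 3:1, 4:3, 5:2, 6:2, 7:1, 8:1, 9:1}
Step 1: smallest deg-1 vertex = 3, p_1 = 2. Add edge {2,3}. Now deg[3]=0, deg[2]=2.
Step 2: smallest deg-1 vertex = 7, p_2 = 4. Add edge {4,7}. Now deg[7]=0, deg[4]=2.
Step 3: smallest deg-1 vertex = 8, p_3 = 4. Add edge {4,8}. Now deg[8]=0, deg[4]=1.
Step 4: smallest deg-1 vertex = 4, p_4 = 5. Add edge {4,5}. Now deg[4]=0, deg[5]=1.
Step 5: smallest deg-1 vertex = 5, p_5 = 1. Add edge {1,5}. Now deg[5]=0, deg[1]=1.
Step 6: smallest deg-1 vertex = 1, p_6 = 2. Add edge {1,2}. Now deg[1]=0, deg[2]=1.
Step 7: smallest deg-1 vertex = 2, p_7 = 6. Add edge {2,6}. Now deg[2]=0, deg[6]=1.
Final: two remaining deg-1 vertices are 6, 9. Add edge {6,9}.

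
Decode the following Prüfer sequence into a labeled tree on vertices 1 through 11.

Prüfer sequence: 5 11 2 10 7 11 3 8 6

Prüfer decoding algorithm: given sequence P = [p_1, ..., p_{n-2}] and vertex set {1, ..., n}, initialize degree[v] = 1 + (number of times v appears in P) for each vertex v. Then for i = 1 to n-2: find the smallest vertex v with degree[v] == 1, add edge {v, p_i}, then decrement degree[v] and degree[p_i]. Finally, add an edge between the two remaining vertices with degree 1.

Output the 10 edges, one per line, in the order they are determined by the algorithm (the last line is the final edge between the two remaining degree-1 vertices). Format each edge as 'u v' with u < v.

Answer: 1 5
4 11
2 5
2 10
7 9
7 11
3 10
3 8
6 8
6 11

Derivation:
Initial degrees: {1:1, 2:2, 3:2, 4:1, 5:2, 6:2, 7:2, 8:2, 9:1, 10:2, 11:3}
Step 1: smallest deg-1 vertex = 1, p_1 = 5. Add edge {1,5}. Now deg[1]=0, deg[5]=1.
Step 2: smallest deg-1 vertex = 4, p_2 = 11. Add edge {4,11}. Now deg[4]=0, deg[11]=2.
Step 3: smallest deg-1 vertex = 5, p_3 = 2. Add edge {2,5}. Now deg[5]=0, deg[2]=1.
Step 4: smallest deg-1 vertex = 2, p_4 = 10. Add edge {2,10}. Now deg[2]=0, deg[10]=1.
Step 5: smallest deg-1 vertex = 9, p_5 = 7. Add edge {7,9}. Now deg[9]=0, deg[7]=1.
Step 6: smallest deg-1 vertex = 7, p_6 = 11. Add edge {7,11}. Now deg[7]=0, deg[11]=1.
Step 7: smallest deg-1 vertex = 10, p_7 = 3. Add edge {3,10}. Now deg[10]=0, deg[3]=1.
Step 8: smallest deg-1 vertex = 3, p_8 = 8. Add edge {3,8}. Now deg[3]=0, deg[8]=1.
Step 9: smallest deg-1 vertex = 8, p_9 = 6. Add edge {6,8}. Now deg[8]=0, deg[6]=1.
Final: two remaining deg-1 vertices are 6, 11. Add edge {6,11}.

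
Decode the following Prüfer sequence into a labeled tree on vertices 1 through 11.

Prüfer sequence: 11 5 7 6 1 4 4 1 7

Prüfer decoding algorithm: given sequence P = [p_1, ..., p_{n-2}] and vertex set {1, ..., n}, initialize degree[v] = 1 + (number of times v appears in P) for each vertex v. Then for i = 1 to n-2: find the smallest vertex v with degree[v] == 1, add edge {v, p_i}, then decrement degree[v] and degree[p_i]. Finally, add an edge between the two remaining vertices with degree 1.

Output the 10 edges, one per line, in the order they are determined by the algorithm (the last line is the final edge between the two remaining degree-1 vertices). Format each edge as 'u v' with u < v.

Initial degrees: {1:3, 2:1, 3:1, 4:3, 5:2, 6:2, 7:3, 8:1, 9:1, 10:1, 11:2}
Step 1: smallest deg-1 vertex = 2, p_1 = 11. Add edge {2,11}. Now deg[2]=0, deg[11]=1.
Step 2: smallest deg-1 vertex = 3, p_2 = 5. Add edge {3,5}. Now deg[3]=0, deg[5]=1.
Step 3: smallest deg-1 vertex = 5, p_3 = 7. Add edge {5,7}. Now deg[5]=0, deg[7]=2.
Step 4: smallest deg-1 vertex = 8, p_4 = 6. Add edge {6,8}. Now deg[8]=0, deg[6]=1.
Step 5: smallest deg-1 vertex = 6, p_5 = 1. Add edge {1,6}. Now deg[6]=0, deg[1]=2.
Step 6: smallest deg-1 vertex = 9, p_6 = 4. Add edge {4,9}. Now deg[9]=0, deg[4]=2.
Step 7: smallest deg-1 vertex = 10, p_7 = 4. Add edge {4,10}. Now deg[10]=0, deg[4]=1.
Step 8: smallest deg-1 vertex = 4, p_8 = 1. Add edge {1,4}. Now deg[4]=0, deg[1]=1.
Step 9: smallest deg-1 vertex = 1, p_9 = 7. Add edge {1,7}. Now deg[1]=0, deg[7]=1.
Final: two remaining deg-1 vertices are 7, 11. Add edge {7,11}.

Answer: 2 11
3 5
5 7
6 8
1 6
4 9
4 10
1 4
1 7
7 11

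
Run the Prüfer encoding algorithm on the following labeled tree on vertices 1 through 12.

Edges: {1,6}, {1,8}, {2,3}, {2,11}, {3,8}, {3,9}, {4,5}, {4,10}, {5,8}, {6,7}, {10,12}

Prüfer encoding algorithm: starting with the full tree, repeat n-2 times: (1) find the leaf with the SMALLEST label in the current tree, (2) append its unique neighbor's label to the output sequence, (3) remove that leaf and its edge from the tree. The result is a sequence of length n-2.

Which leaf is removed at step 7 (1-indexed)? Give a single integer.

Answer: 3

Derivation:
Step 1: current leaves = {7,9,11,12}. Remove leaf 7 (neighbor: 6).
Step 2: current leaves = {6,9,11,12}. Remove leaf 6 (neighbor: 1).
Step 3: current leaves = {1,9,11,12}. Remove leaf 1 (neighbor: 8).
Step 4: current leaves = {9,11,12}. Remove leaf 9 (neighbor: 3).
Step 5: current leaves = {11,12}. Remove leaf 11 (neighbor: 2).
Step 6: current leaves = {2,12}. Remove leaf 2 (neighbor: 3).
Step 7: current leaves = {3,12}. Remove leaf 3 (neighbor: 8).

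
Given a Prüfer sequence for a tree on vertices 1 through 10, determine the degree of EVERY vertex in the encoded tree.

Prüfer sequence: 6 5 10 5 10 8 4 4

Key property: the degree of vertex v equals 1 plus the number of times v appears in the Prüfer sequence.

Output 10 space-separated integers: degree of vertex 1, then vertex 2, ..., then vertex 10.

Answer: 1 1 1 3 3 2 1 2 1 3

Derivation:
p_1 = 6: count[6] becomes 1
p_2 = 5: count[5] becomes 1
p_3 = 10: count[10] becomes 1
p_4 = 5: count[5] becomes 2
p_5 = 10: count[10] becomes 2
p_6 = 8: count[8] becomes 1
p_7 = 4: count[4] becomes 1
p_8 = 4: count[4] becomes 2
Degrees (1 + count): deg[1]=1+0=1, deg[2]=1+0=1, deg[3]=1+0=1, deg[4]=1+2=3, deg[5]=1+2=3, deg[6]=1+1=2, deg[7]=1+0=1, deg[8]=1+1=2, deg[9]=1+0=1, deg[10]=1+2=3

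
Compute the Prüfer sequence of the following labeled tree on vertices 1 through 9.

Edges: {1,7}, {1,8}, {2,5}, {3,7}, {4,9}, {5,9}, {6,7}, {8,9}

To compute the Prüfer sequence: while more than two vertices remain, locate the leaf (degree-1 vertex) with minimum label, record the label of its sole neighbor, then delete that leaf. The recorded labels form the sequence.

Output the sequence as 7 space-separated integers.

Step 1: leaves = {2,3,4,6}. Remove smallest leaf 2, emit neighbor 5.
Step 2: leaves = {3,4,5,6}. Remove smallest leaf 3, emit neighbor 7.
Step 3: leaves = {4,5,6}. Remove smallest leaf 4, emit neighbor 9.
Step 4: leaves = {5,6}. Remove smallest leaf 5, emit neighbor 9.
Step 5: leaves = {6,9}. Remove smallest leaf 6, emit neighbor 7.
Step 6: leaves = {7,9}. Remove smallest leaf 7, emit neighbor 1.
Step 7: leaves = {1,9}. Remove smallest leaf 1, emit neighbor 8.
Done: 2 vertices remain (8, 9). Sequence = [5 7 9 9 7 1 8]

Answer: 5 7 9 9 7 1 8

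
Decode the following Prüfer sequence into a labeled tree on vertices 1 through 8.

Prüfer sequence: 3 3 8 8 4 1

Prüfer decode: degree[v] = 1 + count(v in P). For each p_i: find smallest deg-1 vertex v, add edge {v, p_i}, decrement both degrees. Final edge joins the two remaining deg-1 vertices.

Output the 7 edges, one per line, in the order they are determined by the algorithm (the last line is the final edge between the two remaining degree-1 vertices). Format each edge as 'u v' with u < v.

Initial degrees: {1:2, 2:1, 3:3, 4:2, 5:1, 6:1, 7:1, 8:3}
Step 1: smallest deg-1 vertex = 2, p_1 = 3. Add edge {2,3}. Now deg[2]=0, deg[3]=2.
Step 2: smallest deg-1 vertex = 5, p_2 = 3. Add edge {3,5}. Now deg[5]=0, deg[3]=1.
Step 3: smallest deg-1 vertex = 3, p_3 = 8. Add edge {3,8}. Now deg[3]=0, deg[8]=2.
Step 4: smallest deg-1 vertex = 6, p_4 = 8. Add edge {6,8}. Now deg[6]=0, deg[8]=1.
Step 5: smallest deg-1 vertex = 7, p_5 = 4. Add edge {4,7}. Now deg[7]=0, deg[4]=1.
Step 6: smallest deg-1 vertex = 4, p_6 = 1. Add edge {1,4}. Now deg[4]=0, deg[1]=1.
Final: two remaining deg-1 vertices are 1, 8. Add edge {1,8}.

Answer: 2 3
3 5
3 8
6 8
4 7
1 4
1 8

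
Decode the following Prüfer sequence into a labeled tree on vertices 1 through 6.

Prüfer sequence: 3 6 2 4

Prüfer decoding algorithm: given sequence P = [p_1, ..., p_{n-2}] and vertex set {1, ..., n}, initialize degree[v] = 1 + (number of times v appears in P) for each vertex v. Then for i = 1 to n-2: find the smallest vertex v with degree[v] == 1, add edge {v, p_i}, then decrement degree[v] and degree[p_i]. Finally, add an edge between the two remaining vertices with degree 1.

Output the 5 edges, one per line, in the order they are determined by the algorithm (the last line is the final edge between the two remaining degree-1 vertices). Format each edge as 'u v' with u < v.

Answer: 1 3
3 6
2 5
2 4
4 6

Derivation:
Initial degrees: {1:1, 2:2, 3:2, 4:2, 5:1, 6:2}
Step 1: smallest deg-1 vertex = 1, p_1 = 3. Add edge {1,3}. Now deg[1]=0, deg[3]=1.
Step 2: smallest deg-1 vertex = 3, p_2 = 6. Add edge {3,6}. Now deg[3]=0, deg[6]=1.
Step 3: smallest deg-1 vertex = 5, p_3 = 2. Add edge {2,5}. Now deg[5]=0, deg[2]=1.
Step 4: smallest deg-1 vertex = 2, p_4 = 4. Add edge {2,4}. Now deg[2]=0, deg[4]=1.
Final: two remaining deg-1 vertices are 4, 6. Add edge {4,6}.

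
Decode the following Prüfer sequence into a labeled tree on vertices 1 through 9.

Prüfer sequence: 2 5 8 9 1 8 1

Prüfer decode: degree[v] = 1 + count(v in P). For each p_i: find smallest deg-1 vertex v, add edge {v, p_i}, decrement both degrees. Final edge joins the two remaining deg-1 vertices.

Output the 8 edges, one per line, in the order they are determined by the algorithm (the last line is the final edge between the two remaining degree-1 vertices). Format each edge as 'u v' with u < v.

Answer: 2 3
2 5
4 8
5 9
1 6
7 8
1 8
1 9

Derivation:
Initial degrees: {1:3, 2:2, 3:1, 4:1, 5:2, 6:1, 7:1, 8:3, 9:2}
Step 1: smallest deg-1 vertex = 3, p_1 = 2. Add edge {2,3}. Now deg[3]=0, deg[2]=1.
Step 2: smallest deg-1 vertex = 2, p_2 = 5. Add edge {2,5}. Now deg[2]=0, deg[5]=1.
Step 3: smallest deg-1 vertex = 4, p_3 = 8. Add edge {4,8}. Now deg[4]=0, deg[8]=2.
Step 4: smallest deg-1 vertex = 5, p_4 = 9. Add edge {5,9}. Now deg[5]=0, deg[9]=1.
Step 5: smallest deg-1 vertex = 6, p_5 = 1. Add edge {1,6}. Now deg[6]=0, deg[1]=2.
Step 6: smallest deg-1 vertex = 7, p_6 = 8. Add edge {7,8}. Now deg[7]=0, deg[8]=1.
Step 7: smallest deg-1 vertex = 8, p_7 = 1. Add edge {1,8}. Now deg[8]=0, deg[1]=1.
Final: two remaining deg-1 vertices are 1, 9. Add edge {1,9}.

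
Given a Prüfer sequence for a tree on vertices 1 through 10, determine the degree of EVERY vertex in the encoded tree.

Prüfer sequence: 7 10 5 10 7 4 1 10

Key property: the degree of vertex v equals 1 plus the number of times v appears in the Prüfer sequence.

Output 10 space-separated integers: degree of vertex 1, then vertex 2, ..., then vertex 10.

Answer: 2 1 1 2 2 1 3 1 1 4

Derivation:
p_1 = 7: count[7] becomes 1
p_2 = 10: count[10] becomes 1
p_3 = 5: count[5] becomes 1
p_4 = 10: count[10] becomes 2
p_5 = 7: count[7] becomes 2
p_6 = 4: count[4] becomes 1
p_7 = 1: count[1] becomes 1
p_8 = 10: count[10] becomes 3
Degrees (1 + count): deg[1]=1+1=2, deg[2]=1+0=1, deg[3]=1+0=1, deg[4]=1+1=2, deg[5]=1+1=2, deg[6]=1+0=1, deg[7]=1+2=3, deg[8]=1+0=1, deg[9]=1+0=1, deg[10]=1+3=4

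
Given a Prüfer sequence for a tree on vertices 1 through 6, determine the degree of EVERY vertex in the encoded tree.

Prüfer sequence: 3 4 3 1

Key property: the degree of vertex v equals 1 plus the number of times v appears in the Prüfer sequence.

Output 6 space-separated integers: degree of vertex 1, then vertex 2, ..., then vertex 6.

p_1 = 3: count[3] becomes 1
p_2 = 4: count[4] becomes 1
p_3 = 3: count[3] becomes 2
p_4 = 1: count[1] becomes 1
Degrees (1 + count): deg[1]=1+1=2, deg[2]=1+0=1, deg[3]=1+2=3, deg[4]=1+1=2, deg[5]=1+0=1, deg[6]=1+0=1

Answer: 2 1 3 2 1 1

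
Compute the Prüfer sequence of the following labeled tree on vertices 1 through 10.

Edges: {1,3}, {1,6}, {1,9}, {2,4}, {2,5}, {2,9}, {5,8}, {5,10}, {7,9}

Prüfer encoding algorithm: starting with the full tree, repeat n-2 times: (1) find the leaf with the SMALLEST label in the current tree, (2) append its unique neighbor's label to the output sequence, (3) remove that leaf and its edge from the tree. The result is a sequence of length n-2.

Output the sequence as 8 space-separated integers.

Answer: 1 2 1 9 9 5 2 5

Derivation:
Step 1: leaves = {3,4,6,7,8,10}. Remove smallest leaf 3, emit neighbor 1.
Step 2: leaves = {4,6,7,8,10}. Remove smallest leaf 4, emit neighbor 2.
Step 3: leaves = {6,7,8,10}. Remove smallest leaf 6, emit neighbor 1.
Step 4: leaves = {1,7,8,10}. Remove smallest leaf 1, emit neighbor 9.
Step 5: leaves = {7,8,10}. Remove smallest leaf 7, emit neighbor 9.
Step 6: leaves = {8,9,10}. Remove smallest leaf 8, emit neighbor 5.
Step 7: leaves = {9,10}. Remove smallest leaf 9, emit neighbor 2.
Step 8: leaves = {2,10}. Remove smallest leaf 2, emit neighbor 5.
Done: 2 vertices remain (5, 10). Sequence = [1 2 1 9 9 5 2 5]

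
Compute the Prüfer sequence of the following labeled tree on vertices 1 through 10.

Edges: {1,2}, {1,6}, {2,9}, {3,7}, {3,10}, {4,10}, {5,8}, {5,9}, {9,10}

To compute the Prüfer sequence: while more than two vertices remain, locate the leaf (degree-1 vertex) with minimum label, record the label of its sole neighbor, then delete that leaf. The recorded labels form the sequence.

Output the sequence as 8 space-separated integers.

Step 1: leaves = {4,6,7,8}. Remove smallest leaf 4, emit neighbor 10.
Step 2: leaves = {6,7,8}. Remove smallest leaf 6, emit neighbor 1.
Step 3: leaves = {1,7,8}. Remove smallest leaf 1, emit neighbor 2.
Step 4: leaves = {2,7,8}. Remove smallest leaf 2, emit neighbor 9.
Step 5: leaves = {7,8}. Remove smallest leaf 7, emit neighbor 3.
Step 6: leaves = {3,8}. Remove smallest leaf 3, emit neighbor 10.
Step 7: leaves = {8,10}. Remove smallest leaf 8, emit neighbor 5.
Step 8: leaves = {5,10}. Remove smallest leaf 5, emit neighbor 9.
Done: 2 vertices remain (9, 10). Sequence = [10 1 2 9 3 10 5 9]

Answer: 10 1 2 9 3 10 5 9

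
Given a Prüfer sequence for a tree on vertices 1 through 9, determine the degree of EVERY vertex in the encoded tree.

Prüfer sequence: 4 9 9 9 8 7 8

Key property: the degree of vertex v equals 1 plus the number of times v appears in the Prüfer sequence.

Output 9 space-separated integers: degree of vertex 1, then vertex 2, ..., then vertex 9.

p_1 = 4: count[4] becomes 1
p_2 = 9: count[9] becomes 1
p_3 = 9: count[9] becomes 2
p_4 = 9: count[9] becomes 3
p_5 = 8: count[8] becomes 1
p_6 = 7: count[7] becomes 1
p_7 = 8: count[8] becomes 2
Degrees (1 + count): deg[1]=1+0=1, deg[2]=1+0=1, deg[3]=1+0=1, deg[4]=1+1=2, deg[5]=1+0=1, deg[6]=1+0=1, deg[7]=1+1=2, deg[8]=1+2=3, deg[9]=1+3=4

Answer: 1 1 1 2 1 1 2 3 4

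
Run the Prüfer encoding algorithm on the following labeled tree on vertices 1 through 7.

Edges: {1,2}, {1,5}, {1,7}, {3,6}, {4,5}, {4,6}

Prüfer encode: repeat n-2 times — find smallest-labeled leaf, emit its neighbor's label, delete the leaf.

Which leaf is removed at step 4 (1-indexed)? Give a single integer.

Answer: 4

Derivation:
Step 1: current leaves = {2,3,7}. Remove leaf 2 (neighbor: 1).
Step 2: current leaves = {3,7}. Remove leaf 3 (neighbor: 6).
Step 3: current leaves = {6,7}. Remove leaf 6 (neighbor: 4).
Step 4: current leaves = {4,7}. Remove leaf 4 (neighbor: 5).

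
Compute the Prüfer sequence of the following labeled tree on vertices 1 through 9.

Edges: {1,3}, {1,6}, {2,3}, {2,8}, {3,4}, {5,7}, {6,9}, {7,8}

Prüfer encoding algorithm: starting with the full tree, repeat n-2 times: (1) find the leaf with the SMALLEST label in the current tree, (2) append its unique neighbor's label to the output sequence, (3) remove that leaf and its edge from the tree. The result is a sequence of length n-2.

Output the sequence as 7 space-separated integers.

Answer: 3 7 8 2 3 1 6

Derivation:
Step 1: leaves = {4,5,9}. Remove smallest leaf 4, emit neighbor 3.
Step 2: leaves = {5,9}. Remove smallest leaf 5, emit neighbor 7.
Step 3: leaves = {7,9}. Remove smallest leaf 7, emit neighbor 8.
Step 4: leaves = {8,9}. Remove smallest leaf 8, emit neighbor 2.
Step 5: leaves = {2,9}. Remove smallest leaf 2, emit neighbor 3.
Step 6: leaves = {3,9}. Remove smallest leaf 3, emit neighbor 1.
Step 7: leaves = {1,9}. Remove smallest leaf 1, emit neighbor 6.
Done: 2 vertices remain (6, 9). Sequence = [3 7 8 2 3 1 6]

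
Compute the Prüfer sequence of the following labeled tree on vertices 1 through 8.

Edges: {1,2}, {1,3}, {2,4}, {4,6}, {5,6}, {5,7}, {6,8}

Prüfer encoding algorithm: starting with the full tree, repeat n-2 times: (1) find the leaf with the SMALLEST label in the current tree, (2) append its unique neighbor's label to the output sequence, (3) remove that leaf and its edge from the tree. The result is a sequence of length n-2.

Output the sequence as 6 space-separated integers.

Answer: 1 2 4 6 5 6

Derivation:
Step 1: leaves = {3,7,8}. Remove smallest leaf 3, emit neighbor 1.
Step 2: leaves = {1,7,8}. Remove smallest leaf 1, emit neighbor 2.
Step 3: leaves = {2,7,8}. Remove smallest leaf 2, emit neighbor 4.
Step 4: leaves = {4,7,8}. Remove smallest leaf 4, emit neighbor 6.
Step 5: leaves = {7,8}. Remove smallest leaf 7, emit neighbor 5.
Step 6: leaves = {5,8}. Remove smallest leaf 5, emit neighbor 6.
Done: 2 vertices remain (6, 8). Sequence = [1 2 4 6 5 6]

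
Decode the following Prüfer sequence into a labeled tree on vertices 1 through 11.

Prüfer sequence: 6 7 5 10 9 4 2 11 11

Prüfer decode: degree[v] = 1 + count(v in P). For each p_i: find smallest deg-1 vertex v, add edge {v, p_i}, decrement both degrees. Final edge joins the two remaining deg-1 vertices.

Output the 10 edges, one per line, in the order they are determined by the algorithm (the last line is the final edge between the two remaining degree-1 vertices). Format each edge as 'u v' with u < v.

Answer: 1 6
3 7
5 6
5 10
7 9
4 8
2 4
2 11
9 11
10 11

Derivation:
Initial degrees: {1:1, 2:2, 3:1, 4:2, 5:2, 6:2, 7:2, 8:1, 9:2, 10:2, 11:3}
Step 1: smallest deg-1 vertex = 1, p_1 = 6. Add edge {1,6}. Now deg[1]=0, deg[6]=1.
Step 2: smallest deg-1 vertex = 3, p_2 = 7. Add edge {3,7}. Now deg[3]=0, deg[7]=1.
Step 3: smallest deg-1 vertex = 6, p_3 = 5. Add edge {5,6}. Now deg[6]=0, deg[5]=1.
Step 4: smallest deg-1 vertex = 5, p_4 = 10. Add edge {5,10}. Now deg[5]=0, deg[10]=1.
Step 5: smallest deg-1 vertex = 7, p_5 = 9. Add edge {7,9}. Now deg[7]=0, deg[9]=1.
Step 6: smallest deg-1 vertex = 8, p_6 = 4. Add edge {4,8}. Now deg[8]=0, deg[4]=1.
Step 7: smallest deg-1 vertex = 4, p_7 = 2. Add edge {2,4}. Now deg[4]=0, deg[2]=1.
Step 8: smallest deg-1 vertex = 2, p_8 = 11. Add edge {2,11}. Now deg[2]=0, deg[11]=2.
Step 9: smallest deg-1 vertex = 9, p_9 = 11. Add edge {9,11}. Now deg[9]=0, deg[11]=1.
Final: two remaining deg-1 vertices are 10, 11. Add edge {10,11}.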